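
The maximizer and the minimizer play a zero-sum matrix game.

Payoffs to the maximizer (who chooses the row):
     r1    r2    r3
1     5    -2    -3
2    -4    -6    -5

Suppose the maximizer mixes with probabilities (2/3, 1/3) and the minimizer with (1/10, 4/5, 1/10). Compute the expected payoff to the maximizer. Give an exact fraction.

Against (1/10, 4/5, 1/10), each row's expected payoff is 1: -7/5; 2: -57/10.
Taking the (2/3, 1/3)-weighted average: (2/3)·(-7/5) + (1/3)·(-57/10) = -17/6.

-17/6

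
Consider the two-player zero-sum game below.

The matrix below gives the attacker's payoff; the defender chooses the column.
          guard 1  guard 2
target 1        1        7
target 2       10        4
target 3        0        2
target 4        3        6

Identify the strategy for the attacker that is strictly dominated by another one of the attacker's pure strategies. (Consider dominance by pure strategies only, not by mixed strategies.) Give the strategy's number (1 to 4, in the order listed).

Compare target 3 with target 1: 1 > 0, 7 > 2.
So target 1 strictly dominates target 3 for the attacker; target 3 is strictly dominated.

3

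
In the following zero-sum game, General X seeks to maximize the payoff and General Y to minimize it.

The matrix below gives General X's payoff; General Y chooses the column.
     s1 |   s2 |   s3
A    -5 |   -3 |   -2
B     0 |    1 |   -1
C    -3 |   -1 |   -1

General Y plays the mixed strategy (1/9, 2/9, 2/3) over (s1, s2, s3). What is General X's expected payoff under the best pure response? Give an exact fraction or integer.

-4/9

A: (-5)·(1/9) + (-3)·(2/9) + (-2)·(2/3) = -23/9.
B: (0)·(1/9) + (1)·(2/9) + (-1)·(2/3) = -4/9.
C: (-3)·(1/9) + (-1)·(2/9) + (-1)·(2/3) = -11/9.
The best pure response is B with expected payoff -4/9.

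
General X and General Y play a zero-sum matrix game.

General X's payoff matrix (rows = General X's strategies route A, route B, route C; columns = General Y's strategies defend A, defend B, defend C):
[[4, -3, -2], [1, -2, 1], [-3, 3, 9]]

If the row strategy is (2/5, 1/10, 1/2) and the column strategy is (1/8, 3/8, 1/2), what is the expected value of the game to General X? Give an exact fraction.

Against (1/8, 3/8, 1/2), each row's expected payoff is route A: -13/8; route B: -1/8; route C: 21/4.
Taking the (2/5, 1/10, 1/2)-weighted average: (2/5)·(-13/8) + (1/10)·(-1/8) + (1/2)·(21/4) = 157/80.

157/80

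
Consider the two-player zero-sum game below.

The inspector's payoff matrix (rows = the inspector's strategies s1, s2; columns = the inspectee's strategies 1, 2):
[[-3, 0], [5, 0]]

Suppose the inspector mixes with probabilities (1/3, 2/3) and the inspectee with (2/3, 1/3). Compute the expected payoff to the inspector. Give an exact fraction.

Against (2/3, 1/3), each row's expected payoff is s1: -2; s2: 10/3.
Taking the (1/3, 2/3)-weighted average: (1/3)·(-2) + (2/3)·(10/3) = 14/9.

14/9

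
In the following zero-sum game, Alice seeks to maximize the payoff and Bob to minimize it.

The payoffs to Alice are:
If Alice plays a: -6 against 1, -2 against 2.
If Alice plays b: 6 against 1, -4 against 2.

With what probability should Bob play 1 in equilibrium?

Row minima are -6 and -4, so Alice's maximin is -4; column maxima are 6 and -2, so Bob's minimax is -2. These differ, so the equilibrium is in mixed strategies.
Let Bob play 1 with probability q. Alice is indifferent when −6q − 2(1−q) = 6q − 4(1−q), giving q = 1/7.

1/7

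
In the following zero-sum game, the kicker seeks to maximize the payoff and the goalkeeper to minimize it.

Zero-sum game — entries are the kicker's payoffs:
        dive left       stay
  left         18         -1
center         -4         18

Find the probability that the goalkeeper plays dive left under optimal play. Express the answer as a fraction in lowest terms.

Row minima are -1 and -4, so the kicker's maximin is -1; column maxima are 18 and 18, so the goalkeeper's minimax is 18. These differ, so the equilibrium is in mixed strategies.
Let the goalkeeper play dive left with probability q. The kicker is indifferent when 18q − (1−q) = −4q + 18(1−q), giving q = 19/41.

19/41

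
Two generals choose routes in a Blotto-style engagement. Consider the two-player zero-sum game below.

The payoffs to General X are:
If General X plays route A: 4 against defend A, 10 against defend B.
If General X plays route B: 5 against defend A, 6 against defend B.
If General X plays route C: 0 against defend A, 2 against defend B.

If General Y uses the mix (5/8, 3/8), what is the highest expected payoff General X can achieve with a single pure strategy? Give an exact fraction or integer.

route A: (4)·(5/8) + (10)·(3/8) = 25/4.
route B: (5)·(5/8) + (6)·(3/8) = 43/8.
route C: (0)·(5/8) + (2)·(3/8) = 3/4.
The best pure response is route A with expected payoff 25/4.

25/4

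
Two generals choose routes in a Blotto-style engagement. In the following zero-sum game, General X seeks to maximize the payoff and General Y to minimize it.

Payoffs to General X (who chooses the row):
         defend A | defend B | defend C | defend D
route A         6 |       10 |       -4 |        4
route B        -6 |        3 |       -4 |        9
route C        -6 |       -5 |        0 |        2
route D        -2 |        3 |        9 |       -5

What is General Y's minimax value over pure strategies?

The worst case (largest entry) in each column is defend A: 6, defend B: 10, defend C: 9, defend D: 9.
The best (smallest) of these is 6.

6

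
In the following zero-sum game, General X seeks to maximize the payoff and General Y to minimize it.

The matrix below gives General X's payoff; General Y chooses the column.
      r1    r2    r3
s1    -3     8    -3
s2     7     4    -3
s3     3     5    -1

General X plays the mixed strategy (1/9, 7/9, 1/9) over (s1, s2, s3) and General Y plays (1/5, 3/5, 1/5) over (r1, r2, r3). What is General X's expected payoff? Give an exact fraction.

49/15

Against (1/5, 3/5, 1/5), each row's expected payoff is s1: 18/5; s2: 16/5; s3: 17/5.
Taking the (1/9, 7/9, 1/9)-weighted average: (1/9)·(18/5) + (7/9)·(16/5) + (1/9)·(17/5) = 49/15.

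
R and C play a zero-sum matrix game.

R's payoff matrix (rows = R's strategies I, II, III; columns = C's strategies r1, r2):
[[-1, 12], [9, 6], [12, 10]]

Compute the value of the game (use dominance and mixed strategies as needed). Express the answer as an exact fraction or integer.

154/15

Row II is strictly dominated by row III, so R never plays it.
The remaining 2×2 game on (I, III) × (r1, r2) has no saddle point. Let R play I with probability p; indifference gives −p + 12(1−p) = 12p + 10(1−p), so p = 2/15.
Similarly C's optimal q on r1 is 2/15, and the value is -1·(2/15) + (12)·(13/15) = 154/15.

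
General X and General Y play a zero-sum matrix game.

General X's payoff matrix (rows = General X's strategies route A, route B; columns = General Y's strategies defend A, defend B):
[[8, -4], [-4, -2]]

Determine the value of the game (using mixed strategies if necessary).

-16/7

Row minima are -4 and -4, so General X's maximin is -4; column maxima are 8 and -2, so General Y's minimax is -2. These differ, so the equilibrium is in mixed strategies.
Let General X play route A with probability p. General Y is indifferent when 8p − 4(1−p) = −4p − 2(1−p), giving p = 1/7.
Let General Y play defend A with probability q. General X is indifferent when 8q − 4(1−q) = −4q − 2(1−q), giving q = 1/7.
The value is 8·(1/7) + (-4)·(6/7) = -16/7.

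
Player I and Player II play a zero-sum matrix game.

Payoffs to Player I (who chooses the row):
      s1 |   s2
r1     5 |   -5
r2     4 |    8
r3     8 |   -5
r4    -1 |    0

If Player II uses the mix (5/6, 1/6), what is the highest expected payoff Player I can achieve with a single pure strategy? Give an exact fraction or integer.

r1: (5)·(5/6) + (-5)·(1/6) = 10/3.
r2: (4)·(5/6) + (8)·(1/6) = 14/3.
r3: (8)·(5/6) + (-5)·(1/6) = 35/6.
r4: (-1)·(5/6) + (0)·(1/6) = -5/6.
The best pure response is r3 with expected payoff 35/6.

35/6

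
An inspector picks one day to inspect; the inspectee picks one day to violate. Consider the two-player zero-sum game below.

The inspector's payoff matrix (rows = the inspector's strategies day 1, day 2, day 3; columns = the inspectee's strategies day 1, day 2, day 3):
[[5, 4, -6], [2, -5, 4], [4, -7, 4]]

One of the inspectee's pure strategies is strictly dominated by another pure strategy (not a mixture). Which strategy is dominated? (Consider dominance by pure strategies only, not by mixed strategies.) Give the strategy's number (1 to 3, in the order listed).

1

The inspectee prefers columns that give the inspector less. Compare day 1 with day 2: 4 < 5, -5 < 2, -7 < 4.
So day 2 strictly dominates day 1 for the inspectee; day 1 is strictly dominated.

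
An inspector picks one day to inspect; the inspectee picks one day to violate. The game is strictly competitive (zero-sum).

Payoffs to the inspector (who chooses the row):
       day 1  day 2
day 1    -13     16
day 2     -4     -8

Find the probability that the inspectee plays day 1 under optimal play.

Row minima are -13 and -8, so the inspector's maximin is -8; column maxima are -4 and 16, so the inspectee's minimax is -4. These differ, so the equilibrium is in mixed strategies.
Let the inspectee play day 1 with probability q. The inspector is indifferent when −13q + 16(1−q) = −4q − 8(1−q), giving q = 8/11.

8/11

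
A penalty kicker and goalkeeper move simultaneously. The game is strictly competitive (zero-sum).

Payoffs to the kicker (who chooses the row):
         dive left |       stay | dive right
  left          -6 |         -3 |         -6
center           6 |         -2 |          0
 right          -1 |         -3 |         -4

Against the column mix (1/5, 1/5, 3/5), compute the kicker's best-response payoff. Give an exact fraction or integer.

4/5

left: (-6)·(1/5) + (-3)·(1/5) + (-6)·(3/5) = -27/5.
center: (6)·(1/5) + (-2)·(1/5) + (0)·(3/5) = 4/5.
right: (-1)·(1/5) + (-3)·(1/5) + (-4)·(3/5) = -16/5.
The best pure response is center with expected payoff 4/5.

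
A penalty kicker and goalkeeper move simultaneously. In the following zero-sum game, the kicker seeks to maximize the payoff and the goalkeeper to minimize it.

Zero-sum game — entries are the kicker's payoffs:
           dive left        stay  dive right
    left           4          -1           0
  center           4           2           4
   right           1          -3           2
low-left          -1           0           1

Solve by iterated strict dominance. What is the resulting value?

Row low-left is strictly dominated by row center (4>-1, 2>0, 4>1); eliminate low-left.
Row right is strictly dominated by row center (4>1, 2>-3, 4>2); eliminate right.
Column dive left is strictly dominated by stay for the goalkeeper (-1<4, 2<4); eliminate dive left.
Column dive right is strictly dominated by stay for the goalkeeper (-1<0, 2<4); eliminate dive right.
Row left is strictly dominated by row center (2>-1); eliminate left.
Only (center, stay) remains, with payoff 2.

2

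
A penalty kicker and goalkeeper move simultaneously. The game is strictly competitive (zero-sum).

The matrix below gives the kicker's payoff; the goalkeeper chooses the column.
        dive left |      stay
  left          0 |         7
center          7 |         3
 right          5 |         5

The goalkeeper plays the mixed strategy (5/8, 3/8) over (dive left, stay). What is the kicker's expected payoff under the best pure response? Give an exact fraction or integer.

left: (0)·(5/8) + (7)·(3/8) = 21/8.
center: (7)·(5/8) + (3)·(3/8) = 11/2.
right: (5)·(5/8) + (5)·(3/8) = 5.
The best pure response is center with expected payoff 11/2.

11/2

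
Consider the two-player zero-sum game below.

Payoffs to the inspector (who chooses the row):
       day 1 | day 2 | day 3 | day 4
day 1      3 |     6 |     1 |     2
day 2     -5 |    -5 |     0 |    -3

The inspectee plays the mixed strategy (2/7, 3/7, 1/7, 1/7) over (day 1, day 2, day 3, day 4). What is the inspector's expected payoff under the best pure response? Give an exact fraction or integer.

27/7

day 1: (3)·(2/7) + (6)·(3/7) + (1)·(1/7) + (2)·(1/7) = 27/7.
day 2: (-5)·(2/7) + (-5)·(3/7) + (0)·(1/7) + (-3)·(1/7) = -4.
The best pure response is day 1 with expected payoff 27/7.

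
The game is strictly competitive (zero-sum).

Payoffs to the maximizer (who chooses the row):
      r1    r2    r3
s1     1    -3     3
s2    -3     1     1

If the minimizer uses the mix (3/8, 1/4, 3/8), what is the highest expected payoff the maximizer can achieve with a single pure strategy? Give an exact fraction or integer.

3/4

s1: (1)·(3/8) + (-3)·(1/4) + (3)·(3/8) = 3/4.
s2: (-3)·(3/8) + (1)·(1/4) + (1)·(3/8) = -1/2.
The best pure response is s1 with expected payoff 3/4.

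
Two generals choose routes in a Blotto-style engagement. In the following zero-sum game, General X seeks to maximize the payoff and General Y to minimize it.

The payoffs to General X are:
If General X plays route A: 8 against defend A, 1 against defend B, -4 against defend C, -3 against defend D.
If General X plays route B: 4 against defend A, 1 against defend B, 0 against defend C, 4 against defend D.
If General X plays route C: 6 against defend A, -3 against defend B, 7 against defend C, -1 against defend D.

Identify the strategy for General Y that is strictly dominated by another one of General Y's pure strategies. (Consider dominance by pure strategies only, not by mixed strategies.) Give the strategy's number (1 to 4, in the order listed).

General Y prefers columns that give General X less. Compare defend A with defend B: 1 < 8, 1 < 4, -3 < 6.
So defend B strictly dominates defend A for General Y; defend A is strictly dominated.

1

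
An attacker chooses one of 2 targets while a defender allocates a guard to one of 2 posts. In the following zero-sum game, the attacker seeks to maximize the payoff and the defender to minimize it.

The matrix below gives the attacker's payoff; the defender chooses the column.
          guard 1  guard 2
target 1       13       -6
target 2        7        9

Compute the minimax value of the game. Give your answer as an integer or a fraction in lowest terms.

53/7

Row minima are -6 and 7, so the attacker's maximin is 7; column maxima are 13 and 9, so the defender's minimax is 9. These differ, so the equilibrium is in mixed strategies.
Let the attacker play target 1 with probability p. The defender is indifferent when 13p + 7(1−p) = −6p + 9(1−p), giving p = 2/21.
Let the defender play guard 1 with probability q. The attacker is indifferent when 13q − 6(1−q) = 7q + 9(1−q), giving q = 5/7.
The value is 13·(5/7) + (-6)·(2/7) = 53/7.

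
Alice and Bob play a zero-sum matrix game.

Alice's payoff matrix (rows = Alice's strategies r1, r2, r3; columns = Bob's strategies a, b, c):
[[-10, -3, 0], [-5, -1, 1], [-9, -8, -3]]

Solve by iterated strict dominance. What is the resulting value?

Column b is strictly dominated by a for Bob (-10<-3, -5<-1, -9<-8); eliminate b.
Row r1 is strictly dominated by row r2 (-5>-10, 1>0); eliminate r1.
Column c is strictly dominated by a for Bob (-5<1, -9<-3); eliminate c.
Row r3 is strictly dominated by row r2 (-5>-9); eliminate r3.
Only (r2, a) remains, with payoff -5.

-5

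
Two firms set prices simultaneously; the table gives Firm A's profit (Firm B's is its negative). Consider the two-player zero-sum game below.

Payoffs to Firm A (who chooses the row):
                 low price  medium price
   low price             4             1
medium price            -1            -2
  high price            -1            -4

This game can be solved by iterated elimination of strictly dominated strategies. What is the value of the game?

Column low price is strictly dominated by medium price for Firm B (1<4, -2<-1, -4<-1); eliminate low price.
Row medium price is strictly dominated by row low price (1>-2); eliminate medium price.
Row high price is strictly dominated by row low price (1>-4); eliminate high price.
Only (low price, medium price) remains, with payoff 1.

1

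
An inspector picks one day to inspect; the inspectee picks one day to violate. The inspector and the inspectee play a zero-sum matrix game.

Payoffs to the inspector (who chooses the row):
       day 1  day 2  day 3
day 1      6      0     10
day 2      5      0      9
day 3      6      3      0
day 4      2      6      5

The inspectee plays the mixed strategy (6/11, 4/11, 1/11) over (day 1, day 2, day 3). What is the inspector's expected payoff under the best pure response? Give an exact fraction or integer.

48/11

day 1: (6)·(6/11) + (0)·(4/11) + (10)·(1/11) = 46/11.
day 2: (5)·(6/11) + (0)·(4/11) + (9)·(1/11) = 39/11.
day 3: (6)·(6/11) + (3)·(4/11) + (0)·(1/11) = 48/11.
day 4: (2)·(6/11) + (6)·(4/11) + (5)·(1/11) = 41/11.
The best pure response is day 3 with expected payoff 48/11.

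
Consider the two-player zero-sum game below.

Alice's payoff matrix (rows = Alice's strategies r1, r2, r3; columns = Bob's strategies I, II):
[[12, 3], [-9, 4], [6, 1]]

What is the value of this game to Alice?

75/22

Row r3 is strictly dominated by row r1, so Alice never plays it.
The remaining 2×2 game on (r1, r2) × (I, II) has no saddle point. Let Alice play r1 with probability p; indifference gives 12p − 9(1−p) = 3p + 4(1−p), so p = 13/22.
Similarly Bob's optimal q on I is 1/22, and the value is 12·(1/22) + (3)·(21/22) = 75/22.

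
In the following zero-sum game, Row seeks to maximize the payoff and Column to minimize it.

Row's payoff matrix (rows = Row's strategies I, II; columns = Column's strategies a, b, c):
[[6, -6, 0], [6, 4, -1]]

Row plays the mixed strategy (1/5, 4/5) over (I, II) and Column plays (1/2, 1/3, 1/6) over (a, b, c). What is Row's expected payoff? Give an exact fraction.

Against (1/2, 1/3, 1/6), each row's expected payoff is I: 1; II: 25/6.
Taking the (1/5, 4/5)-weighted average: (1/5)·(1) + (4/5)·(25/6) = 53/15.

53/15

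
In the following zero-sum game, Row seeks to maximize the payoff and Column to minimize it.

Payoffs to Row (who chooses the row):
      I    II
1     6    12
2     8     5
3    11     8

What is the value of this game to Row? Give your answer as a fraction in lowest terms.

28/3

Row 2 is strictly dominated by row 3, so Row never plays it.
The remaining 2×2 game on (1, 3) × (I, II) has no saddle point. Let Row play 1 with probability p; indifference gives 6p + 11(1−p) = 12p + 8(1−p), so p = 1/3.
Similarly Column's optimal q on I is 4/9, and the value is 6·(4/9) + (12)·(5/9) = 28/3.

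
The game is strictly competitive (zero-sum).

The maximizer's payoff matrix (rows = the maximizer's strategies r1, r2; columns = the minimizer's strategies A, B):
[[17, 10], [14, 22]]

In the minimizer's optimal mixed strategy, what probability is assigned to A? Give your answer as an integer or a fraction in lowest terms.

Row minima are 10 and 14, so the maximizer's maximin is 14; column maxima are 17 and 22, so the minimizer's minimax is 17. These differ, so the equilibrium is in mixed strategies.
Let the minimizer play A with probability q. The maximizer is indifferent when 17q + 10(1−q) = 14q + 22(1−q), giving q = 4/5.

4/5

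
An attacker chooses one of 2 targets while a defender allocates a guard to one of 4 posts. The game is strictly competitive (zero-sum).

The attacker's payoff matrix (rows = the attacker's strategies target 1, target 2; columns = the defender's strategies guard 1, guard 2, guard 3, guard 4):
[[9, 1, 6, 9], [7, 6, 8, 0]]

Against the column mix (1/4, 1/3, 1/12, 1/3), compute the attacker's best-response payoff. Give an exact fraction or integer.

target 1: (9)·(1/4) + (1)·(1/3) + (6)·(1/12) + (9)·(1/3) = 73/12.
target 2: (7)·(1/4) + (6)·(1/3) + (8)·(1/12) + (0)·(1/3) = 53/12.
The best pure response is target 1 with expected payoff 73/12.

73/12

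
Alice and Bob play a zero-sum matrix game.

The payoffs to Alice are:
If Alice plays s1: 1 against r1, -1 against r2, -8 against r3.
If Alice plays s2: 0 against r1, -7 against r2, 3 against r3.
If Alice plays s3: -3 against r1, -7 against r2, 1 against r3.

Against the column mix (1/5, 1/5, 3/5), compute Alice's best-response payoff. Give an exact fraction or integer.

s1: (1)·(1/5) + (-1)·(1/5) + (-8)·(3/5) = -24/5.
s2: (0)·(1/5) + (-7)·(1/5) + (3)·(3/5) = 2/5.
s3: (-3)·(1/5) + (-7)·(1/5) + (1)·(3/5) = -7/5.
The best pure response is s2 with expected payoff 2/5.

2/5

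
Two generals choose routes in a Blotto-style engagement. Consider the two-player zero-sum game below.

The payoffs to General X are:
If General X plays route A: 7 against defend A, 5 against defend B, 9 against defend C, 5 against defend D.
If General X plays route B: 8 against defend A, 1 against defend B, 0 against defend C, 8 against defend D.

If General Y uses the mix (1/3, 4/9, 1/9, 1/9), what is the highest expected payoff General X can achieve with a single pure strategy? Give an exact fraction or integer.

route A: (7)·(1/3) + (5)·(4/9) + (9)·(1/9) + (5)·(1/9) = 55/9.
route B: (8)·(1/3) + (1)·(4/9) + (0)·(1/9) + (8)·(1/9) = 4.
The best pure response is route A with expected payoff 55/9.

55/9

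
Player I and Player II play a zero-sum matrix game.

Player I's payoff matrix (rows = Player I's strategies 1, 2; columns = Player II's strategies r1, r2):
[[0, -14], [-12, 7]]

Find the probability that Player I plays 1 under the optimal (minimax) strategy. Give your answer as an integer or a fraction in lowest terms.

19/33

Row minima are -14 and -12, so Player I's maximin is -12; column maxima are 0 and 7, so Player II's minimax is 0. These differ, so the equilibrium is in mixed strategies.
Let Player I play 1 with probability p. Player II is indifferent when −12(1−p) = −14p + 7(1−p), giving p = 19/33.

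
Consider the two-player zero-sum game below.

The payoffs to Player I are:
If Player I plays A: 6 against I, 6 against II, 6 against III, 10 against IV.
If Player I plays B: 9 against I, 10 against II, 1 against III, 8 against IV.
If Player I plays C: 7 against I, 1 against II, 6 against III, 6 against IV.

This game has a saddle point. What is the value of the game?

6

Row minima: 6, 1, 1 → Player I's maximin is 6.
Column maxima: 9, 10, 6, 10 → Player II's minimax is 6.
They coincide at (A, III), so the value is 6.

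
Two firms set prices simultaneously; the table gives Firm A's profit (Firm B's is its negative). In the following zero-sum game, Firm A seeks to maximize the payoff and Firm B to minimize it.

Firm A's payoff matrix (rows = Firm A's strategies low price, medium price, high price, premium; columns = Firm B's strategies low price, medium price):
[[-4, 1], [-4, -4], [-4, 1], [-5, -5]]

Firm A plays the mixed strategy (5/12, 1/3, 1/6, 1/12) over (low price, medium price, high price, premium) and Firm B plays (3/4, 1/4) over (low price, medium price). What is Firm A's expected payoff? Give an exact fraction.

-161/48

Against (3/4, 1/4), each row's expected payoff is low price: -11/4; medium price: -4; high price: -11/4; premium: -5.
Taking the (5/12, 1/3, 1/6, 1/12)-weighted average: (5/12)·(-11/4) + (1/3)·(-4) + (1/6)·(-11/4) + (1/12)·(-5) = -161/48.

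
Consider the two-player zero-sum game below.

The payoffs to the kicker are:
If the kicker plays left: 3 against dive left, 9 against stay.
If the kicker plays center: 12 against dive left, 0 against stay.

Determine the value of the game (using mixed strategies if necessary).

6

Row minima are 3 and 0, so the kicker's maximin is 3; column maxima are 12 and 9, so the goalkeeper's minimax is 9. These differ, so the equilibrium is in mixed strategies.
Let the kicker play left with probability p. The goalkeeper is indifferent when 3p + 12(1−p) = 9p, giving p = 2/3.
Let the goalkeeper play dive left with probability q. The kicker is indifferent when 3q + 9(1−q) = 12q, giving q = 1/2.
The value is 3·(1/2) + (9)·(1/2) = 6.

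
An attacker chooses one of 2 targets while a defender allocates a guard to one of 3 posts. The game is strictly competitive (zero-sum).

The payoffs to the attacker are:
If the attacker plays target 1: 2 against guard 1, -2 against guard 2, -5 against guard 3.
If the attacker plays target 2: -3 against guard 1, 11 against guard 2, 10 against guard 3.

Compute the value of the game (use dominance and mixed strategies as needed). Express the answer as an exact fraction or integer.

1/4

Column guard 2 is strictly dominated by guard 3 for the defender (it gives the attacker more in every row).
The remaining 2×2 game on (target 1, target 2) × (guard 1, guard 3) has no saddle point. Let the attacker play target 1 with probability p; indifference gives 2p − 3(1−p) = −5p + 10(1−p), so p = 13/20.
Similarly the defender's optimal q on guard 1 is 3/4, and the value is 2·(3/4) + (-5)·(1/4) = 1/4.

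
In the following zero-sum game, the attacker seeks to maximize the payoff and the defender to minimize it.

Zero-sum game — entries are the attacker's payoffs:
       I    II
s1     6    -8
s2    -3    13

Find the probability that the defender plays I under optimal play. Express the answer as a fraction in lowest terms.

7/10

Row minima are -8 and -3, so the attacker's maximin is -3; column maxima are 6 and 13, so the defender's minimax is 6. These differ, so the equilibrium is in mixed strategies.
Let the defender play I with probability q. The attacker is indifferent when 6q − 8(1−q) = −3q + 13(1−q), giving q = 7/10.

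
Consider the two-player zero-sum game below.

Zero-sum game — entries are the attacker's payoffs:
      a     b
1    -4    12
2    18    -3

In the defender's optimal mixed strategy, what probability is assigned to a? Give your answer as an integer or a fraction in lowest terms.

Row minima are -4 and -3, so the attacker's maximin is -3; column maxima are 18 and 12, so the defender's minimax is 12. These differ, so the equilibrium is in mixed strategies.
Let the defender play a with probability q. The attacker is indifferent when −4q + 12(1−q) = 18q − 3(1−q), giving q = 15/37.

15/37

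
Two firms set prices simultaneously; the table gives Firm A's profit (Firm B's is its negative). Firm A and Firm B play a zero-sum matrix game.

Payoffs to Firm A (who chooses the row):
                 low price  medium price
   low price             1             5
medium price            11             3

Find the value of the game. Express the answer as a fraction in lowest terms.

13/3

Row minima are 1 and 3, so Firm A's maximin is 3; column maxima are 11 and 5, so Firm B's minimax is 5. These differ, so the equilibrium is in mixed strategies.
Let Firm A play low price with probability p. Firm B is indifferent when p + 11(1−p) = 5p + 3(1−p), giving p = 2/3.
Let Firm B play low price with probability q. Firm A is indifferent when q + 5(1−q) = 11q + 3(1−q), giving q = 1/6.
The value is 1·(1/6) + (5)·(5/6) = 13/3.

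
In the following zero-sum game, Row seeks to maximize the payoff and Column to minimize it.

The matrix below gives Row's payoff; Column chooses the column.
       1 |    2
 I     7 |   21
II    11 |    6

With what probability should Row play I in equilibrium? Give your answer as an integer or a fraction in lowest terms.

5/19

Row minima are 7 and 6, so Row's maximin is 7; column maxima are 11 and 21, so Column's minimax is 11. These differ, so the equilibrium is in mixed strategies.
Let Row play I with probability p. Column is indifferent when 7p + 11(1−p) = 21p + 6(1−p), giving p = 5/19.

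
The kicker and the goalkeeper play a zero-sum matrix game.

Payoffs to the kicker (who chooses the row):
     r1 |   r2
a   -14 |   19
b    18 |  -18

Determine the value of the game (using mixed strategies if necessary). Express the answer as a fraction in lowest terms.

Row minima are -14 and -18, so the kicker's maximin is -14; column maxima are 18 and 19, so the goalkeeper's minimax is 18. These differ, so the equilibrium is in mixed strategies.
Let the kicker play a with probability p. The goalkeeper is indifferent when −14p + 18(1−p) = 19p − 18(1−p), giving p = 12/23.
Let the goalkeeper play r1 with probability q. The kicker is indifferent when −14q + 19(1−q) = 18q − 18(1−q), giving q = 37/69.
The value is -14·(37/69) + (19)·(32/69) = 30/23.

30/23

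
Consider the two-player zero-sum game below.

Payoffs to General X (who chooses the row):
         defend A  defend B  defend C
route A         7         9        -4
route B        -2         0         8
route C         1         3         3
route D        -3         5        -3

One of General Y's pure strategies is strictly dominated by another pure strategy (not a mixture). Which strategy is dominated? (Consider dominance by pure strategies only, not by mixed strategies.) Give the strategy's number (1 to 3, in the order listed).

General Y prefers columns that give General X less. Compare defend B with defend A: 7 < 9, -2 < 0, 1 < 3, -3 < 5.
So defend A strictly dominates defend B for General Y; defend B is strictly dominated.

2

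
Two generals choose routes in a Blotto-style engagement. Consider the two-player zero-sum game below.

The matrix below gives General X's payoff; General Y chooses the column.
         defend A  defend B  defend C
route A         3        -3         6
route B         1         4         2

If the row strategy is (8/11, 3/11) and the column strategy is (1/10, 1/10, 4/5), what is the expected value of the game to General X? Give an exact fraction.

Against (1/10, 1/10, 4/5), each row's expected payoff is route A: 24/5; route B: 21/10.
Taking the (8/11, 3/11)-weighted average: (8/11)·(24/5) + (3/11)·(21/10) = 447/110.

447/110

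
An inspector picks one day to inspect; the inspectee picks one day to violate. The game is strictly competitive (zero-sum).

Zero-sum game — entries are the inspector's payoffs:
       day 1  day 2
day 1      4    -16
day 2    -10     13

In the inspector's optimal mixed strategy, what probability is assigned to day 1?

23/43

Row minima are -16 and -10, so the inspector's maximin is -10; column maxima are 4 and 13, so the inspectee's minimax is 4. These differ, so the equilibrium is in mixed strategies.
Let the inspector play day 1 with probability p. The inspectee is indifferent when 4p − 10(1−p) = −16p + 13(1−p), giving p = 23/43.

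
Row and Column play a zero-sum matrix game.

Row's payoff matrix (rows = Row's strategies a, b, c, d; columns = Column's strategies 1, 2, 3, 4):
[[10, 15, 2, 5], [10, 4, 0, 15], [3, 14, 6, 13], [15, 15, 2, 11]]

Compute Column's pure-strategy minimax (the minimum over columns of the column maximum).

The worst case (largest entry) in each column is 1: 15, 2: 15, 3: 6, 4: 15.
The best (smallest) of these is 6.

6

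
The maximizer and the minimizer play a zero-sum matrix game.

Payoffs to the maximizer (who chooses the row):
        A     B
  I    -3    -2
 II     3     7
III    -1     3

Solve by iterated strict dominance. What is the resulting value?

Column B is strictly dominated by A for the minimizer (-3<-2, 3<7, -1<3); eliminate B.
Row III is strictly dominated by row II (3>-1); eliminate III.
Row I is strictly dominated by row II (3>-3); eliminate I.
Only (II, A) remains, with payoff 3.

3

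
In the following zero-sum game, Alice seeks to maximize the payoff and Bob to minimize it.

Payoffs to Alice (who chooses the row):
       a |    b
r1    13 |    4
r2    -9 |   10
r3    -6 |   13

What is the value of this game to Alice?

193/28

Row r2 is strictly dominated by row r3, so Alice never plays it.
The remaining 2×2 game on (r1, r3) × (a, b) has no saddle point. Let Alice play r1 with probability p; indifference gives 13p − 6(1−p) = 4p + 13(1−p), so p = 19/28.
Similarly Bob's optimal q on a is 9/28, and the value is 13·(9/28) + (4)·(19/28) = 193/28.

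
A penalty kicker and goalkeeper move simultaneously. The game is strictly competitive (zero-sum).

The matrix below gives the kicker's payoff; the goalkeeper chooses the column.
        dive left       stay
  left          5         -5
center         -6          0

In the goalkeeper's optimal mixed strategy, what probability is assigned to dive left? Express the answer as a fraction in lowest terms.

5/16

Row minima are -5 and -6, so the kicker's maximin is -5; column maxima are 5 and 0, so the goalkeeper's minimax is 0. These differ, so the equilibrium is in mixed strategies.
Let the goalkeeper play dive left with probability q. The kicker is indifferent when 5q − 5(1−q) = −6q, giving q = 5/16.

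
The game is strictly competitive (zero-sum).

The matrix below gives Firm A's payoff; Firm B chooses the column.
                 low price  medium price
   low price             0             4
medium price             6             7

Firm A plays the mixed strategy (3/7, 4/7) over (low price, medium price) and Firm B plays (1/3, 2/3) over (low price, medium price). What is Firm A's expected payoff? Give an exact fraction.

Against (1/3, 2/3), each row's expected payoff is low price: 8/3; medium price: 20/3.
Taking the (3/7, 4/7)-weighted average: (3/7)·(8/3) + (4/7)·(20/3) = 104/21.

104/21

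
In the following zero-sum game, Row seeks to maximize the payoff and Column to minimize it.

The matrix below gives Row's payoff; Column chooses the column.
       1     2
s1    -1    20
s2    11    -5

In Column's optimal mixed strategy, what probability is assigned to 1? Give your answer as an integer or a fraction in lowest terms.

25/37

Row minima are -1 and -5, so Row's maximin is -1; column maxima are 11 and 20, so Column's minimax is 11. These differ, so the equilibrium is in mixed strategies.
Let Column play 1 with probability q. Row is indifferent when −q + 20(1−q) = 11q − 5(1−q), giving q = 25/37.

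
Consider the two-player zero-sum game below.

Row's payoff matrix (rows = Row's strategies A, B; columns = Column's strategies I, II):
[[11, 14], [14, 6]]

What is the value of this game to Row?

Row minima are 11 and 6, so Row's maximin is 11; column maxima are 14 and 14, so Column's minimax is 14. These differ, so the equilibrium is in mixed strategies.
Let Row play A with probability p. Column is indifferent when 11p + 14(1−p) = 14p + 6(1−p), giving p = 8/11.
Let Column play I with probability q. Row is indifferent when 11q + 14(1−q) = 14q + 6(1−q), giving q = 8/11.
The value is 11·(8/11) + (14)·(3/11) = 130/11.

130/11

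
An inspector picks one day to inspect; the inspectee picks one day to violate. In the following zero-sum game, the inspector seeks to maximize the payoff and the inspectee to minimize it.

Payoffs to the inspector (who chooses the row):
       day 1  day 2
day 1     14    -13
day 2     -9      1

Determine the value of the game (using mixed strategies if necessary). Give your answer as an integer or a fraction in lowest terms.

Row minima are -13 and -9, so the inspector's maximin is -9; column maxima are 14 and 1, so the inspectee's minimax is 1. These differ, so the equilibrium is in mixed strategies.
Let the inspector play day 1 with probability p. The inspectee is indifferent when 14p − 9(1−p) = −13p + (1−p), giving p = 10/37.
Let the inspectee play day 1 with probability q. The inspector is indifferent when 14q − 13(1−q) = −9q + (1−q), giving q = 14/37.
The value is 14·(14/37) + (-13)·(23/37) = -103/37.

-103/37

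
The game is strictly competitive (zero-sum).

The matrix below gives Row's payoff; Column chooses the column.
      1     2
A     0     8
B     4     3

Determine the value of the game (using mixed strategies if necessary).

Row minima are 0 and 3, so Row's maximin is 3; column maxima are 4 and 8, so Column's minimax is 4. These differ, so the equilibrium is in mixed strategies.
Let Row play A with probability p. Column is indifferent when 4(1−p) = 8p + 3(1−p), giving p = 1/9.
Let Column play 1 with probability q. Row is indifferent when 8(1−q) = 4q + 3(1−q), giving q = 5/9.
The value is 0·(5/9) + (8)·(4/9) = 32/9.

32/9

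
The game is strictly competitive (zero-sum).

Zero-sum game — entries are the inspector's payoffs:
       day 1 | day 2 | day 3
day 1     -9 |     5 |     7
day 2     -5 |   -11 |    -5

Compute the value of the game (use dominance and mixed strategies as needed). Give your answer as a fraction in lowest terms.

-31/5

Column day 3 is strictly dominated by day 2 for the inspectee (it gives the inspector more in every row).
The remaining 2×2 game on (day 1, day 2) × (day 1, day 2) has no saddle point. Let the inspector play day 1 with probability p; indifference gives −9p − 5(1−p) = 5p − 11(1−p), so p = 3/10.
Similarly the inspectee's optimal q on day 1 is 4/5, and the value is -9·(4/5) + (5)·(1/5) = -31/5.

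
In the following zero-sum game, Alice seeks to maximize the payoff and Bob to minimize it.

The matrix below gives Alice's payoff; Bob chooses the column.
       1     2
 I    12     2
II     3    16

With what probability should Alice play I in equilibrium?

13/23

Row minima are 2 and 3, so Alice's maximin is 3; column maxima are 12 and 16, so Bob's minimax is 12. These differ, so the equilibrium is in mixed strategies.
Let Alice play I with probability p. Bob is indifferent when 12p + 3(1−p) = 2p + 16(1−p), giving p = 13/23.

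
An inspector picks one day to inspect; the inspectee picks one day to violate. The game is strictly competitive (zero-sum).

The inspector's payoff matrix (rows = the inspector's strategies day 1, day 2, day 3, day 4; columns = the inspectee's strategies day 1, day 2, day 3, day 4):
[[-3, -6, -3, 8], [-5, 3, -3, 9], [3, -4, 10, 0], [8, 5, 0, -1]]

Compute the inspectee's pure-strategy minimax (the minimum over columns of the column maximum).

The worst case (largest entry) in each column is day 1: 8, day 2: 5, day 3: 10, day 4: 9.
The best (smallest) of these is 5.

5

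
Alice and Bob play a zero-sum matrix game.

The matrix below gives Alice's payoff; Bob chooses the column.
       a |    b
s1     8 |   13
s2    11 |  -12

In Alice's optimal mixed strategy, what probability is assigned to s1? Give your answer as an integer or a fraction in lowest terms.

Row minima are 8 and -12, so Alice's maximin is 8; column maxima are 11 and 13, so Bob's minimax is 11. These differ, so the equilibrium is in mixed strategies.
Let Alice play s1 with probability p. Bob is indifferent when 8p + 11(1−p) = 13p − 12(1−p), giving p = 23/28.

23/28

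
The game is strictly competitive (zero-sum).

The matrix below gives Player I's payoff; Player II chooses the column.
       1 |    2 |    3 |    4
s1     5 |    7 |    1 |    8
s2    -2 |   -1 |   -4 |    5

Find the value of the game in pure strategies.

Row minima: 1, -4 → Player I's maximin is 1.
Column maxima: 5, 7, 1, 8 → Player II's minimax is 1.
They coincide at (s1, 3), so the value is 1.

1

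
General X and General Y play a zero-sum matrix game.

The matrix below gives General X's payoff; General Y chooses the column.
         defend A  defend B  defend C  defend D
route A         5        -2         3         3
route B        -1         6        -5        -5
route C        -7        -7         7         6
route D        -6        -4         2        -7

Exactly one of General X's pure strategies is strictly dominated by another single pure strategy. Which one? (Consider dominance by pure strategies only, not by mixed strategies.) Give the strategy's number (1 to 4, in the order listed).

Compare route D with route A: 5 > -6, -2 > -4, 3 > 2, 3 > -7.
So route A strictly dominates route D for General X; route D is strictly dominated.

4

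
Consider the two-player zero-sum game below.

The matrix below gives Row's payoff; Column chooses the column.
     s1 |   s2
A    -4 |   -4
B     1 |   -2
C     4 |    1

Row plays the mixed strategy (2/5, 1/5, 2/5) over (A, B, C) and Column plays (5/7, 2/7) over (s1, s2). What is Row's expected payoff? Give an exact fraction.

-11/35

Against (5/7, 2/7), each row's expected payoff is A: -4; B: 1/7; C: 22/7.
Taking the (2/5, 1/5, 2/5)-weighted average: (2/5)·(-4) + (1/5)·(1/7) + (2/5)·(22/7) = -11/35.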